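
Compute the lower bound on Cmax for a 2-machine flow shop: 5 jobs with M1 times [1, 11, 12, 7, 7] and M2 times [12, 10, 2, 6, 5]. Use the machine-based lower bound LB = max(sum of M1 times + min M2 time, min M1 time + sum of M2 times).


LB1 = sum(M1 times) + min(M2 times) = 38 + 2 = 40
LB2 = min(M1 times) + sum(M2 times) = 1 + 35 = 36
Lower bound = max(LB1, LB2) = max(40, 36) = 40

40


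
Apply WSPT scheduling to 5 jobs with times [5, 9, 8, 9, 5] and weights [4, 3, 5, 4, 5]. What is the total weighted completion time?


Compute p/w ratios and sort ascending (WSPT): [(5, 5), (5, 4), (8, 5), (9, 4), (9, 3)]
Compute weighted completion times:
  Job (p=5,w=5): C=5, w*C=5*5=25
  Job (p=5,w=4): C=10, w*C=4*10=40
  Job (p=8,w=5): C=18, w*C=5*18=90
  Job (p=9,w=4): C=27, w*C=4*27=108
  Job (p=9,w=3): C=36, w*C=3*36=108
Total weighted completion time = 371

371


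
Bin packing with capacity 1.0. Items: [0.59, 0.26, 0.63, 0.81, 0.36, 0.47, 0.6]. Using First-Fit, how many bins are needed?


Place items sequentially using First-Fit:
  Item 0.59 -> new Bin 1
  Item 0.26 -> Bin 1 (now 0.85)
  Item 0.63 -> new Bin 2
  Item 0.81 -> new Bin 3
  Item 0.36 -> Bin 2 (now 0.99)
  Item 0.47 -> new Bin 4
  Item 0.6 -> new Bin 5
Total bins used = 5

5


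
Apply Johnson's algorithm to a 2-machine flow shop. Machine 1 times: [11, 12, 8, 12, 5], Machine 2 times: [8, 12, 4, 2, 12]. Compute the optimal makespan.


Apply Johnson's rule:
  Group 1 (a <= b): [(5, 5, 12), (2, 12, 12)]
  Group 2 (a > b): [(1, 11, 8), (3, 8, 4), (4, 12, 2)]
Optimal job order: [5, 2, 1, 3, 4]
Schedule:
  Job 5: M1 done at 5, M2 done at 17
  Job 2: M1 done at 17, M2 done at 29
  Job 1: M1 done at 28, M2 done at 37
  Job 3: M1 done at 36, M2 done at 41
  Job 4: M1 done at 48, M2 done at 50
Makespan = 50

50


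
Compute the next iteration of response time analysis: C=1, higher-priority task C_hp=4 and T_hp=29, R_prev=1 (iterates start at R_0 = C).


R_next = C + ceil(R_prev / T_hp) * C_hp
ceil(1 / 29) = ceil(0.0345) = 1
Interference = 1 * 4 = 4
R_next = 1 + 4 = 5

5


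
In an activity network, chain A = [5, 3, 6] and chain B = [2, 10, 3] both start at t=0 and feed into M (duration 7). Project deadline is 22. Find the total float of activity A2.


Forward pass: ES(A2) = sum of predecessors on chain A = 5
EF = ES + duration = 5 + 3 = 8
Backward pass: LF(M) = deadline = 22; LS(M) = 22 - 7 = 15
LF(A2) = LS(M) - sum(successors on chain A) = 15 - 6 = 9
LS = LF - duration = 9 - 3 = 6
Total float = LS - ES = 6 - 5 = 1

1


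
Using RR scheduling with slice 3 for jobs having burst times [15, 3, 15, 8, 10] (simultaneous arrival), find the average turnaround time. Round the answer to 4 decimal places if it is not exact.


Time quantum = 3
Execution trace:
  J1 runs 3 units, time = 3
  J2 runs 3 units, time = 6
  J3 runs 3 units, time = 9
  J4 runs 3 units, time = 12
  J5 runs 3 units, time = 15
  J1 runs 3 units, time = 18
  J3 runs 3 units, time = 21
  J4 runs 3 units, time = 24
  J5 runs 3 units, time = 27
  J1 runs 3 units, time = 30
  J3 runs 3 units, time = 33
  J4 runs 2 units, time = 35
  J5 runs 3 units, time = 38
  J1 runs 3 units, time = 41
  J3 runs 3 units, time = 44
  J5 runs 1 units, time = 45
  J1 runs 3 units, time = 48
  J3 runs 3 units, time = 51
Finish times: [48, 6, 51, 35, 45]
Average turnaround = 185/5 = 37.0

37.0


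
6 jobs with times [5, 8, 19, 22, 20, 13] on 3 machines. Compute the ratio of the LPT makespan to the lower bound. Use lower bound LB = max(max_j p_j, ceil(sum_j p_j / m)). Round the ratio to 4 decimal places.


LPT order: [22, 20, 19, 13, 8, 5]
Machine loads after assignment: [27, 28, 32]
LPT makespan = 32
Lower bound = max(max_job, ceil(total/3)) = max(22, 29) = 29
Ratio = 32 / 29 = 1.1034

1.1034


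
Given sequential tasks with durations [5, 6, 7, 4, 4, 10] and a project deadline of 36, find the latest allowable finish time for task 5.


LF(activity 5) = deadline - sum of successor durations
Successors: activities 6 through 6 with durations [10]
Sum of successor durations = 10
LF = 36 - 10 = 26

26


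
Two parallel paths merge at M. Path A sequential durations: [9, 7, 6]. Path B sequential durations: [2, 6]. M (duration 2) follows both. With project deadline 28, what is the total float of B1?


Forward pass: ES(B1) = sum of predecessors on chain B = 0
EF = ES + duration = 0 + 2 = 2
Backward pass: LF(M) = deadline = 28; LS(M) = 28 - 2 = 26
LF(B1) = LS(M) - sum(successors on chain B) = 26 - 6 = 20
LS = LF - duration = 20 - 2 = 18
Total float = LS - ES = 18 - 0 = 18

18


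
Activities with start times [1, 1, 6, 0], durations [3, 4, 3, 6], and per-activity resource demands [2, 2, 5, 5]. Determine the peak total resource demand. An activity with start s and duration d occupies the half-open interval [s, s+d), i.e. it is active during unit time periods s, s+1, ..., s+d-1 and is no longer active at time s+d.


Each activity i is active on [start_i, start_i + duration_i).
Compute total resource usage per time slot:
  t=0: active resources = [5], total = 5
  t=1: active resources = [2, 2, 5], total = 9
  t=2: active resources = [2, 2, 5], total = 9
  t=3: active resources = [2, 2, 5], total = 9
  t=4: active resources = [2, 5], total = 7
  t=5: active resources = [5], total = 5
  t=6: active resources = [5], total = 5
  t=7: active resources = [5], total = 5
  t=8: active resources = [5], total = 5
Peak resource demand = 9

9


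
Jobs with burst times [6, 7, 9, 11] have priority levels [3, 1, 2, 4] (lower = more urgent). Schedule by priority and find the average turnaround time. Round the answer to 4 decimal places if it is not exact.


Sort by priority (ascending = highest first):
Order: [(1, 7), (2, 9), (3, 6), (4, 11)]
Completion times:
  Priority 1, burst=7, C=7
  Priority 2, burst=9, C=16
  Priority 3, burst=6, C=22
  Priority 4, burst=11, C=33
Average turnaround = 78/4 = 19.5

19.5


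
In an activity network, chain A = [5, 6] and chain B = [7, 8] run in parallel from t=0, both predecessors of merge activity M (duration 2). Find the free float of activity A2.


ES(A2) = sum of predecessors on chain A = 5
EF(A2) = ES + duration = 5 + 6 = 11
Successor of A2 is M. ES(M) = max(sum(A), sum(B)) = max(11, 15) = 15
Free float = ES(successor) - EF(current) = 15 - 11 = 4

4


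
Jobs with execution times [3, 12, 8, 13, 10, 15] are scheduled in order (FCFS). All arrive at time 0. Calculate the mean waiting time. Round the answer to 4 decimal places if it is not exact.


FCFS order (as given): [3, 12, 8, 13, 10, 15]
Waiting times:
  Job 1: wait = 0
  Job 2: wait = 3
  Job 3: wait = 15
  Job 4: wait = 23
  Job 5: wait = 36
  Job 6: wait = 46
Sum of waiting times = 123
Average waiting time = 123/6 = 20.5

20.5


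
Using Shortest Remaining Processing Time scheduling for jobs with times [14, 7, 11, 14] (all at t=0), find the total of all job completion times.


Since all jobs arrive at t=0, SRPT equals SPT ordering.
SPT order: [7, 11, 14, 14]
Completion times:
  Job 1: p=7, C=7
  Job 2: p=11, C=18
  Job 3: p=14, C=32
  Job 4: p=14, C=46
Total completion time = 7 + 18 + 32 + 46 = 103

103


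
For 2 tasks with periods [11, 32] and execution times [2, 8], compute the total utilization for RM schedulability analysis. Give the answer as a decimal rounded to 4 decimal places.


Compute individual utilizations (exact fractions):
  Task 1: C/T = 2/11 (approx. 0.1818)
  Task 2: C/T = 8/32 = 1/4 (approx. 0.25)
Total utilization U = 2/11 + 1/4 = 19/44
Rounded to 4 decimal places: U = 0.4318
RM (Liu & Layland) bound for 2 tasks = 0.828427; compare with U = 19/44 (approx. 0.431818)
U <= bound, so schedulable by RM sufficient condition.

0.4318


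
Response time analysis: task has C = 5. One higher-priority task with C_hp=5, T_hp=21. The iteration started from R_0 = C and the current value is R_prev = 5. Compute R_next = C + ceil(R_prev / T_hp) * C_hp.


R_next = C + ceil(R_prev / T_hp) * C_hp
ceil(5 / 21) = ceil(0.2381) = 1
Interference = 1 * 5 = 5
R_next = 5 + 5 = 10

10


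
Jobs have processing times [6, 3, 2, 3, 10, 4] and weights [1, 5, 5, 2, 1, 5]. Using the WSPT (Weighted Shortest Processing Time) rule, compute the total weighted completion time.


Compute p/w ratios and sort ascending (WSPT): [(2, 5), (3, 5), (4, 5), (3, 2), (6, 1), (10, 1)]
Compute weighted completion times:
  Job (p=2,w=5): C=2, w*C=5*2=10
  Job (p=3,w=5): C=5, w*C=5*5=25
  Job (p=4,w=5): C=9, w*C=5*9=45
  Job (p=3,w=2): C=12, w*C=2*12=24
  Job (p=6,w=1): C=18, w*C=1*18=18
  Job (p=10,w=1): C=28, w*C=1*28=28
Total weighted completion time = 150

150


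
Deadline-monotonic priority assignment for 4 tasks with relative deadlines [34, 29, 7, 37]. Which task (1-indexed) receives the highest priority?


Sort tasks by relative deadline (ascending):
  Task 3: deadline = 7
  Task 2: deadline = 29
  Task 1: deadline = 34
  Task 4: deadline = 37
Priority order (highest first): [3, 2, 1, 4]
Highest priority task = 3

3


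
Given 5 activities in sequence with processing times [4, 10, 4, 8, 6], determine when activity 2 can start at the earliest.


Activity 2 starts after activities 1 through 1 complete.
Predecessor durations: [4]
ES = 4 = 4

4


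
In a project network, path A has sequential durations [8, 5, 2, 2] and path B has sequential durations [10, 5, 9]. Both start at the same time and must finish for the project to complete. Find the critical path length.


Path A total = 8 + 5 + 2 + 2 = 17
Path B total = 10 + 5 + 9 = 24
Critical path = longest path = max(17, 24) = 24

24


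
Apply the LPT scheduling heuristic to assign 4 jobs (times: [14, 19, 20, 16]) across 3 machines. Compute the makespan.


Sort jobs in decreasing order (LPT): [20, 19, 16, 14]
Assign each job to the least loaded machine:
  Machine 1: jobs [20], load = 20
  Machine 2: jobs [19], load = 19
  Machine 3: jobs [16, 14], load = 30
Makespan = max load = 30

30


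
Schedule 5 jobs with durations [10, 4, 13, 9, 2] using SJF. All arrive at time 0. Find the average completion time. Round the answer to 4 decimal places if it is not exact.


SJF order (ascending): [2, 4, 9, 10, 13]
Completion times:
  Job 1: burst=2, C=2
  Job 2: burst=4, C=6
  Job 3: burst=9, C=15
  Job 4: burst=10, C=25
  Job 5: burst=13, C=38
Average completion = 86/5 = 17.2

17.2


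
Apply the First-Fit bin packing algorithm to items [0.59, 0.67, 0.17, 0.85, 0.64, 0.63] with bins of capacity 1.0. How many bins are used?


Place items sequentially using First-Fit:
  Item 0.59 -> new Bin 1
  Item 0.67 -> new Bin 2
  Item 0.17 -> Bin 1 (now 0.76)
  Item 0.85 -> new Bin 3
  Item 0.64 -> new Bin 4
  Item 0.63 -> new Bin 5
Total bins used = 5

5


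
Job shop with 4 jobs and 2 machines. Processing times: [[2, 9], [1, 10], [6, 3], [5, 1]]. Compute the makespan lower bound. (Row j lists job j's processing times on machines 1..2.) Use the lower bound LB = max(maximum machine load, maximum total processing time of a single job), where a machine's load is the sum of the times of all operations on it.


Machine loads:
  Machine 1: 2 + 1 + 6 + 5 = 14
  Machine 2: 9 + 10 + 3 + 1 = 23
Max machine load = 23
Job totals:
  Job 1: 11
  Job 2: 11
  Job 3: 9
  Job 4: 6
Max job total = 11
Lower bound = max(23, 11) = 23

23


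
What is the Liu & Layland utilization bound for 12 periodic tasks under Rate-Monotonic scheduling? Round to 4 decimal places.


Compute 2^(1/12) = 1.0594630944
Subtract 1: 1.0594630944 - 1 = 0.0594630944
Multiply by n: 12 * 0.0594630944 = 0.7135571328
Round to 4 dp: 0.7136

0.7136


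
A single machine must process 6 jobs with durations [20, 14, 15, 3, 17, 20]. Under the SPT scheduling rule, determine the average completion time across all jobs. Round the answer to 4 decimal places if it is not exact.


Sort jobs by processing time (SPT order): [3, 14, 15, 17, 20, 20]
Compute completion times sequentially:
  Job 1: processing = 3, completes at 3
  Job 2: processing = 14, completes at 17
  Job 3: processing = 15, completes at 32
  Job 4: processing = 17, completes at 49
  Job 5: processing = 20, completes at 69
  Job 6: processing = 20, completes at 89
Sum of completion times = 259
Average completion time = 259/6 = 43.1667

43.1667


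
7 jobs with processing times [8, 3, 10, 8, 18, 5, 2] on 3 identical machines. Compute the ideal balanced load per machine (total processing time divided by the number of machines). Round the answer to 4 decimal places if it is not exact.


Total processing time = 8 + 3 + 10 + 8 + 18 + 5 + 2 = 54
Number of machines = 3
Ideal balanced load = 54 / 3 = 18.0

18.0


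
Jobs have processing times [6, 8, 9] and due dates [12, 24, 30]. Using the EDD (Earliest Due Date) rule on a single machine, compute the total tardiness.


Sort by due date (EDD order): [(6, 12), (8, 24), (9, 30)]
Compute completion times and tardiness:
  Job 1: p=6, d=12, C=6, tardiness=max(0,6-12)=0
  Job 2: p=8, d=24, C=14, tardiness=max(0,14-24)=0
  Job 3: p=9, d=30, C=23, tardiness=max(0,23-30)=0
Total tardiness = 0

0


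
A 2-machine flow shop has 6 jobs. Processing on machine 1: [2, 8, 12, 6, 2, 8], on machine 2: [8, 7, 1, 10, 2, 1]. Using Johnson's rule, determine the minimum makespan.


Apply Johnson's rule:
  Group 1 (a <= b): [(1, 2, 8), (5, 2, 2), (4, 6, 10)]
  Group 2 (a > b): [(2, 8, 7), (3, 12, 1), (6, 8, 1)]
Optimal job order: [1, 5, 4, 2, 3, 6]
Schedule:
  Job 1: M1 done at 2, M2 done at 10
  Job 5: M1 done at 4, M2 done at 12
  Job 4: M1 done at 10, M2 done at 22
  Job 2: M1 done at 18, M2 done at 29
  Job 3: M1 done at 30, M2 done at 31
  Job 6: M1 done at 38, M2 done at 39
Makespan = 39

39


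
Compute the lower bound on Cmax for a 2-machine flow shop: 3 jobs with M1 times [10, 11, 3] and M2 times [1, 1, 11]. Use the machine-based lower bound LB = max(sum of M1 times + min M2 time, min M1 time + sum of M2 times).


LB1 = sum(M1 times) + min(M2 times) = 24 + 1 = 25
LB2 = min(M1 times) + sum(M2 times) = 3 + 13 = 16
Lower bound = max(LB1, LB2) = max(25, 16) = 25

25


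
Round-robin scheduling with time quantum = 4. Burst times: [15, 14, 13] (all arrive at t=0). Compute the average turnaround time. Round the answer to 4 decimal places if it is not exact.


Time quantum = 4
Execution trace:
  J1 runs 4 units, time = 4
  J2 runs 4 units, time = 8
  J3 runs 4 units, time = 12
  J1 runs 4 units, time = 16
  J2 runs 4 units, time = 20
  J3 runs 4 units, time = 24
  J1 runs 4 units, time = 28
  J2 runs 4 units, time = 32
  J3 runs 4 units, time = 36
  J1 runs 3 units, time = 39
  J2 runs 2 units, time = 41
  J3 runs 1 units, time = 42
Finish times: [39, 41, 42]
Average turnaround = 122/3 = 40.6667

40.6667


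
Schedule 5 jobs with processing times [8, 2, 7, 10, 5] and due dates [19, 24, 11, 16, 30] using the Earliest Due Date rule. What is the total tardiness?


Sort by due date (EDD order): [(7, 11), (10, 16), (8, 19), (2, 24), (5, 30)]
Compute completion times and tardiness:
  Job 1: p=7, d=11, C=7, tardiness=max(0,7-11)=0
  Job 2: p=10, d=16, C=17, tardiness=max(0,17-16)=1
  Job 3: p=8, d=19, C=25, tardiness=max(0,25-19)=6
  Job 4: p=2, d=24, C=27, tardiness=max(0,27-24)=3
  Job 5: p=5, d=30, C=32, tardiness=max(0,32-30)=2
Total tardiness = 12

12


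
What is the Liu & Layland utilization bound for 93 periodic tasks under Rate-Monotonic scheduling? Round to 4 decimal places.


Compute 2^(1/93) = 1.0074810397
Subtract 1: 1.0074810397 - 1 = 0.0074810397
Multiply by n: 93 * 0.0074810397 = 0.6957366921
Round to 4 dp: 0.6957

0.6957


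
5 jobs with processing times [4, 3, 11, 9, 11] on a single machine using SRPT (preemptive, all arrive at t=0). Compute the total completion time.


Since all jobs arrive at t=0, SRPT equals SPT ordering.
SPT order: [3, 4, 9, 11, 11]
Completion times:
  Job 1: p=3, C=3
  Job 2: p=4, C=7
  Job 3: p=9, C=16
  Job 4: p=11, C=27
  Job 5: p=11, C=38
Total completion time = 3 + 7 + 16 + 27 + 38 = 91

91


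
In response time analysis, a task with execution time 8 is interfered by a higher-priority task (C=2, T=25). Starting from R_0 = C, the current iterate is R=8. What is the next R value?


R_next = C + ceil(R_prev / T_hp) * C_hp
ceil(8 / 25) = ceil(0.32) = 1
Interference = 1 * 2 = 2
R_next = 8 + 2 = 10

10


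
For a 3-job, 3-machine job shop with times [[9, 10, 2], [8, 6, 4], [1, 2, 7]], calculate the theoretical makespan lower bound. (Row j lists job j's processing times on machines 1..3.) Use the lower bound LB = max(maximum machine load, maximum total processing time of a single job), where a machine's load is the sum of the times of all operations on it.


Machine loads:
  Machine 1: 9 + 8 + 1 = 18
  Machine 2: 10 + 6 + 2 = 18
  Machine 3: 2 + 4 + 7 = 13
Max machine load = 18
Job totals:
  Job 1: 21
  Job 2: 18
  Job 3: 10
Max job total = 21
Lower bound = max(18, 21) = 21

21


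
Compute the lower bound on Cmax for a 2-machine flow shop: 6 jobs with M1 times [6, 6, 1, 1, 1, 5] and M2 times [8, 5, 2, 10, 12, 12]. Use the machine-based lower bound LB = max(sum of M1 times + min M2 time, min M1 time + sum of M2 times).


LB1 = sum(M1 times) + min(M2 times) = 20 + 2 = 22
LB2 = min(M1 times) + sum(M2 times) = 1 + 49 = 50
Lower bound = max(LB1, LB2) = max(22, 50) = 50

50


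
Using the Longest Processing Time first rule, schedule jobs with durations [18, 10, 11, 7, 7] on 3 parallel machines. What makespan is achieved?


Sort jobs in decreasing order (LPT): [18, 11, 10, 7, 7]
Assign each job to the least loaded machine:
  Machine 1: jobs [18], load = 18
  Machine 2: jobs [11, 7], load = 18
  Machine 3: jobs [10, 7], load = 17
Makespan = max load = 18

18


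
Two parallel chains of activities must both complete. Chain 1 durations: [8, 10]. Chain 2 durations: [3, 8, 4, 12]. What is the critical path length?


Path A total = 8 + 10 = 18
Path B total = 3 + 8 + 4 + 12 = 27
Critical path = longest path = max(18, 27) = 27

27


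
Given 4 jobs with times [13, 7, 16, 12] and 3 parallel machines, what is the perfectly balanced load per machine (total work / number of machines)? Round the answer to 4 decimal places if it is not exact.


Total processing time = 13 + 7 + 16 + 12 = 48
Number of machines = 3
Ideal balanced load = 48 / 3 = 16.0

16.0


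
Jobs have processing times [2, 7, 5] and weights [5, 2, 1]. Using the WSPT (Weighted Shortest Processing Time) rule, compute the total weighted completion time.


Compute p/w ratios and sort ascending (WSPT): [(2, 5), (7, 2), (5, 1)]
Compute weighted completion times:
  Job (p=2,w=5): C=2, w*C=5*2=10
  Job (p=7,w=2): C=9, w*C=2*9=18
  Job (p=5,w=1): C=14, w*C=1*14=14
Total weighted completion time = 42

42


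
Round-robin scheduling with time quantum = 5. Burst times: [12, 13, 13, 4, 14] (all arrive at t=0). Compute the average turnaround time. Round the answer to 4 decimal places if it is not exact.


Time quantum = 5
Execution trace:
  J1 runs 5 units, time = 5
  J2 runs 5 units, time = 10
  J3 runs 5 units, time = 15
  J4 runs 4 units, time = 19
  J5 runs 5 units, time = 24
  J1 runs 5 units, time = 29
  J2 runs 5 units, time = 34
  J3 runs 5 units, time = 39
  J5 runs 5 units, time = 44
  J1 runs 2 units, time = 46
  J2 runs 3 units, time = 49
  J3 runs 3 units, time = 52
  J5 runs 4 units, time = 56
Finish times: [46, 49, 52, 19, 56]
Average turnaround = 222/5 = 44.4

44.4


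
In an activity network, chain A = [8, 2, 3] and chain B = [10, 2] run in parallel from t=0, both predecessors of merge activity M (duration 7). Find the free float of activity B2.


ES(B2) = sum of predecessors on chain B = 10
EF(B2) = ES + duration = 10 + 2 = 12
Successor of B2 is M. ES(M) = max(sum(A), sum(B)) = max(13, 12) = 13
Free float = ES(successor) - EF(current) = 13 - 12 = 1

1


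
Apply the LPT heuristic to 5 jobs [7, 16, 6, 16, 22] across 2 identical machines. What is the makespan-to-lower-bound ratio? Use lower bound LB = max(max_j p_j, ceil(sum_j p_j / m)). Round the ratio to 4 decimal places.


LPT order: [22, 16, 16, 7, 6]
Machine loads after assignment: [35, 32]
LPT makespan = 35
Lower bound = max(max_job, ceil(total/2)) = max(22, 34) = 34
Ratio = 35 / 34 = 1.0294

1.0294


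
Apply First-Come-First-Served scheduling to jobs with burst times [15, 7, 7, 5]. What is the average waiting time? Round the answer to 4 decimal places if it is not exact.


FCFS order (as given): [15, 7, 7, 5]
Waiting times:
  Job 1: wait = 0
  Job 2: wait = 15
  Job 3: wait = 22
  Job 4: wait = 29
Sum of waiting times = 66
Average waiting time = 66/4 = 16.5

16.5


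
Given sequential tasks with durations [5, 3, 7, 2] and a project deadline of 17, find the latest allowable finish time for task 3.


LF(activity 3) = deadline - sum of successor durations
Successors: activities 4 through 4 with durations [2]
Sum of successor durations = 2
LF = 17 - 2 = 15

15


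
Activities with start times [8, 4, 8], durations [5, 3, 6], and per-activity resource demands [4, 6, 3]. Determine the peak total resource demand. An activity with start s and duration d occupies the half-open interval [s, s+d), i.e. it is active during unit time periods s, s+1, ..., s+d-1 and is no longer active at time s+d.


Each activity i is active on [start_i, start_i + duration_i).
Compute total resource usage per time slot:
  t=0: active resources = [], total = 0
  t=1: active resources = [], total = 0
  t=2: active resources = [], total = 0
  t=3: active resources = [], total = 0
  t=4: active resources = [6], total = 6
  t=5: active resources = [6], total = 6
  t=6: active resources = [6], total = 6
  t=7: active resources = [], total = 0
  t=8: active resources = [4, 3], total = 7
  t=9: active resources = [4, 3], total = 7
  t=10: active resources = [4, 3], total = 7
  t=11: active resources = [4, 3], total = 7
  t=12: active resources = [4, 3], total = 7
  t=13: active resources = [3], total = 3
Peak resource demand = 7

7


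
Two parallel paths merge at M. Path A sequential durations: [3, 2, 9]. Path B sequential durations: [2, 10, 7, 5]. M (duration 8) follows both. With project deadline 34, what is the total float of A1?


Forward pass: ES(A1) = sum of predecessors on chain A = 0
EF = ES + duration = 0 + 3 = 3
Backward pass: LF(M) = deadline = 34; LS(M) = 34 - 8 = 26
LF(A1) = LS(M) - sum(successors on chain A) = 26 - 11 = 15
LS = LF - duration = 15 - 3 = 12
Total float = LS - ES = 12 - 0 = 12

12


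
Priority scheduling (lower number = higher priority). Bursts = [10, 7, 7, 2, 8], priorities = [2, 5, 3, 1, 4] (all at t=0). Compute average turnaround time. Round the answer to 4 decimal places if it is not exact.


Sort by priority (ascending = highest first):
Order: [(1, 2), (2, 10), (3, 7), (4, 8), (5, 7)]
Completion times:
  Priority 1, burst=2, C=2
  Priority 2, burst=10, C=12
  Priority 3, burst=7, C=19
  Priority 4, burst=8, C=27
  Priority 5, burst=7, C=34
Average turnaround = 94/5 = 18.8

18.8


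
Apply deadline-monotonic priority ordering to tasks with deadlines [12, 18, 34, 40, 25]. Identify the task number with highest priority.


Sort tasks by relative deadline (ascending):
  Task 1: deadline = 12
  Task 2: deadline = 18
  Task 5: deadline = 25
  Task 3: deadline = 34
  Task 4: deadline = 40
Priority order (highest first): [1, 2, 5, 3, 4]
Highest priority task = 1

1


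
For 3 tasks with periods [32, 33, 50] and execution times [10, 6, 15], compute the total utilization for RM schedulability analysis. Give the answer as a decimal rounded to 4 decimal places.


Compute individual utilizations (exact fractions):
  Task 1: C/T = 10/32 = 5/16 (approx. 0.3125)
  Task 2: C/T = 6/33 = 2/11 (approx. 0.1818)
  Task 3: C/T = 15/50 = 3/10 (approx. 0.3)
Total utilization U = 5/16 + 2/11 + 3/10 = 699/880
Rounded to 4 decimal places: U = 0.7943
RM (Liu & Layland) bound for 3 tasks = 0.779763; compare with U = 699/880 (approx. 0.794318)
bound < U <= 1, so the RM sufficient condition is not met (inconclusive; an exact test such as response-time analysis is needed).

0.7943


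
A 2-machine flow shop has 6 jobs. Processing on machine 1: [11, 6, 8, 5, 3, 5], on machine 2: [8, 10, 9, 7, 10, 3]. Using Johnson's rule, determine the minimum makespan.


Apply Johnson's rule:
  Group 1 (a <= b): [(5, 3, 10), (4, 5, 7), (2, 6, 10), (3, 8, 9)]
  Group 2 (a > b): [(1, 11, 8), (6, 5, 3)]
Optimal job order: [5, 4, 2, 3, 1, 6]
Schedule:
  Job 5: M1 done at 3, M2 done at 13
  Job 4: M1 done at 8, M2 done at 20
  Job 2: M1 done at 14, M2 done at 30
  Job 3: M1 done at 22, M2 done at 39
  Job 1: M1 done at 33, M2 done at 47
  Job 6: M1 done at 38, M2 done at 50
Makespan = 50

50


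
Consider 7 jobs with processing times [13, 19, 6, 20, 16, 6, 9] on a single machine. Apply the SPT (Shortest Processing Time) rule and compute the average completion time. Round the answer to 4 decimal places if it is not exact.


Sort jobs by processing time (SPT order): [6, 6, 9, 13, 16, 19, 20]
Compute completion times sequentially:
  Job 1: processing = 6, completes at 6
  Job 2: processing = 6, completes at 12
  Job 3: processing = 9, completes at 21
  Job 4: processing = 13, completes at 34
  Job 5: processing = 16, completes at 50
  Job 6: processing = 19, completes at 69
  Job 7: processing = 20, completes at 89
Sum of completion times = 281
Average completion time = 281/7 = 40.1429

40.1429


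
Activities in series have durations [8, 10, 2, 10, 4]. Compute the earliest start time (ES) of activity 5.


Activity 5 starts after activities 1 through 4 complete.
Predecessor durations: [8, 10, 2, 10]
ES = 8 + 10 + 2 + 10 = 30

30


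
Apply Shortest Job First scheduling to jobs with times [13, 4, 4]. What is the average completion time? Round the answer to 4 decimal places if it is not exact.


SJF order (ascending): [4, 4, 13]
Completion times:
  Job 1: burst=4, C=4
  Job 2: burst=4, C=8
  Job 3: burst=13, C=21
Average completion = 33/3 = 11.0

11.0


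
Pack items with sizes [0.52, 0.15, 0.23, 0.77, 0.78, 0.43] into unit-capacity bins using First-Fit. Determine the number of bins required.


Place items sequentially using First-Fit:
  Item 0.52 -> new Bin 1
  Item 0.15 -> Bin 1 (now 0.67)
  Item 0.23 -> Bin 1 (now 0.9)
  Item 0.77 -> new Bin 2
  Item 0.78 -> new Bin 3
  Item 0.43 -> new Bin 4
Total bins used = 4

4


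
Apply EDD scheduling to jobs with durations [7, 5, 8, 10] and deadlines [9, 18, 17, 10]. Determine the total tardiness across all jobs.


Sort by due date (EDD order): [(7, 9), (10, 10), (8, 17), (5, 18)]
Compute completion times and tardiness:
  Job 1: p=7, d=9, C=7, tardiness=max(0,7-9)=0
  Job 2: p=10, d=10, C=17, tardiness=max(0,17-10)=7
  Job 3: p=8, d=17, C=25, tardiness=max(0,25-17)=8
  Job 4: p=5, d=18, C=30, tardiness=max(0,30-18)=12
Total tardiness = 27

27


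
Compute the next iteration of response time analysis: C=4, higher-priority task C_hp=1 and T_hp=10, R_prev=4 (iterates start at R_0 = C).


R_next = C + ceil(R_prev / T_hp) * C_hp
ceil(4 / 10) = ceil(0.4) = 1
Interference = 1 * 1 = 1
R_next = 4 + 1 = 5

5


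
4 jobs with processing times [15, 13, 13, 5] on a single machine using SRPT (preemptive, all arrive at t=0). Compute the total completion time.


Since all jobs arrive at t=0, SRPT equals SPT ordering.
SPT order: [5, 13, 13, 15]
Completion times:
  Job 1: p=5, C=5
  Job 2: p=13, C=18
  Job 3: p=13, C=31
  Job 4: p=15, C=46
Total completion time = 5 + 18 + 31 + 46 = 100

100


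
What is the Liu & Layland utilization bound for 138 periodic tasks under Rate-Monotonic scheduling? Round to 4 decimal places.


Compute 2^(1/138) = 1.0050354411
Subtract 1: 1.0050354411 - 1 = 0.0050354411
Multiply by n: 138 * 0.0050354411 = 0.6948908718
Round to 4 dp: 0.6949

0.6949


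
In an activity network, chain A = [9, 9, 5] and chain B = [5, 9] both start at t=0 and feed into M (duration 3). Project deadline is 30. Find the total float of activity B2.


Forward pass: ES(B2) = sum of predecessors on chain B = 5
EF = ES + duration = 5 + 9 = 14
Backward pass: LF(M) = deadline = 30; LS(M) = 30 - 3 = 27
LF(B2) = LS(M) - sum(successors on chain B) = 27 - 0 = 27
LS = LF - duration = 27 - 9 = 18
Total float = LS - ES = 18 - 5 = 13

13


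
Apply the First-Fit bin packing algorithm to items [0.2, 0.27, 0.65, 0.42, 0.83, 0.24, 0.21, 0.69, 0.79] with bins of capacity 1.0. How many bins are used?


Place items sequentially using First-Fit:
  Item 0.2 -> new Bin 1
  Item 0.27 -> Bin 1 (now 0.47)
  Item 0.65 -> new Bin 2
  Item 0.42 -> Bin 1 (now 0.89)
  Item 0.83 -> new Bin 3
  Item 0.24 -> Bin 2 (now 0.89)
  Item 0.21 -> new Bin 4
  Item 0.69 -> Bin 4 (now 0.9)
  Item 0.79 -> new Bin 5
Total bins used = 5

5


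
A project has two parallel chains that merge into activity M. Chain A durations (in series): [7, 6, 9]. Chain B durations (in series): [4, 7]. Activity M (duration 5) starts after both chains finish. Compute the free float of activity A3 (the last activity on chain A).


ES(A3) = sum of predecessors on chain A = 13
EF(A3) = ES + duration = 13 + 9 = 22
Successor of A3 is M. ES(M) = max(sum(A), sum(B)) = max(22, 11) = 22
Free float = ES(successor) - EF(current) = 22 - 22 = 0

0


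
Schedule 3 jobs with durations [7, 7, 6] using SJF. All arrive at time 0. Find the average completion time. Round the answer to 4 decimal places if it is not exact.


SJF order (ascending): [6, 7, 7]
Completion times:
  Job 1: burst=6, C=6
  Job 2: burst=7, C=13
  Job 3: burst=7, C=20
Average completion = 39/3 = 13.0

13.0


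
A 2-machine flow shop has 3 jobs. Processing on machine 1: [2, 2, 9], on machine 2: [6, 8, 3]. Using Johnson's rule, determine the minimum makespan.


Apply Johnson's rule:
  Group 1 (a <= b): [(1, 2, 6), (2, 2, 8)]
  Group 2 (a > b): [(3, 9, 3)]
Optimal job order: [1, 2, 3]
Schedule:
  Job 1: M1 done at 2, M2 done at 8
  Job 2: M1 done at 4, M2 done at 16
  Job 3: M1 done at 13, M2 done at 19
Makespan = 19

19


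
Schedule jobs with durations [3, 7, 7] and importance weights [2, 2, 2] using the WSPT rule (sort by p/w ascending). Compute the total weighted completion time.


Compute p/w ratios and sort ascending (WSPT): [(3, 2), (7, 2), (7, 2)]
Compute weighted completion times:
  Job (p=3,w=2): C=3, w*C=2*3=6
  Job (p=7,w=2): C=10, w*C=2*10=20
  Job (p=7,w=2): C=17, w*C=2*17=34
Total weighted completion time = 60

60


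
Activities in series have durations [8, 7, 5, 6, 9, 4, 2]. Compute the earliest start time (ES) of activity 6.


Activity 6 starts after activities 1 through 5 complete.
Predecessor durations: [8, 7, 5, 6, 9]
ES = 8 + 7 + 5 + 6 + 9 = 35

35


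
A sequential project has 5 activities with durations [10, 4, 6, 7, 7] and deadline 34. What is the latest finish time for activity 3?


LF(activity 3) = deadline - sum of successor durations
Successors: activities 4 through 5 with durations [7, 7]
Sum of successor durations = 14
LF = 34 - 14 = 20

20


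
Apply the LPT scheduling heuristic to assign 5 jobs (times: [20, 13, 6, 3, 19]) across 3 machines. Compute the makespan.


Sort jobs in decreasing order (LPT): [20, 19, 13, 6, 3]
Assign each job to the least loaded machine:
  Machine 1: jobs [20], load = 20
  Machine 2: jobs [19, 3], load = 22
  Machine 3: jobs [13, 6], load = 19
Makespan = max load = 22

22


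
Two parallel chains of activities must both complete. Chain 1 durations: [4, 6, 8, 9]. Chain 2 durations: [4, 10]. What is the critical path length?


Path A total = 4 + 6 + 8 + 9 = 27
Path B total = 4 + 10 = 14
Critical path = longest path = max(27, 14) = 27

27


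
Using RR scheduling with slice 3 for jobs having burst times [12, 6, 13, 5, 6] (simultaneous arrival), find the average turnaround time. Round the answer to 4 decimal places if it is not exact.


Time quantum = 3
Execution trace:
  J1 runs 3 units, time = 3
  J2 runs 3 units, time = 6
  J3 runs 3 units, time = 9
  J4 runs 3 units, time = 12
  J5 runs 3 units, time = 15
  J1 runs 3 units, time = 18
  J2 runs 3 units, time = 21
  J3 runs 3 units, time = 24
  J4 runs 2 units, time = 26
  J5 runs 3 units, time = 29
  J1 runs 3 units, time = 32
  J3 runs 3 units, time = 35
  J1 runs 3 units, time = 38
  J3 runs 3 units, time = 41
  J3 runs 1 units, time = 42
Finish times: [38, 21, 42, 26, 29]
Average turnaround = 156/5 = 31.2

31.2


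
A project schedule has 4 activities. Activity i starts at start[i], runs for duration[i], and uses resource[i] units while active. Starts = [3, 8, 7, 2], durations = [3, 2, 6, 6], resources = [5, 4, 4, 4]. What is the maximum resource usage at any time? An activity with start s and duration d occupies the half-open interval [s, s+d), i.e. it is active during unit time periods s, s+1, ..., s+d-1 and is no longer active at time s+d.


Each activity i is active on [start_i, start_i + duration_i).
Compute total resource usage per time slot:
  t=0: active resources = [], total = 0
  t=1: active resources = [], total = 0
  t=2: active resources = [4], total = 4
  t=3: active resources = [5, 4], total = 9
  t=4: active resources = [5, 4], total = 9
  t=5: active resources = [5, 4], total = 9
  t=6: active resources = [4], total = 4
  t=7: active resources = [4, 4], total = 8
  t=8: active resources = [4, 4], total = 8
  t=9: active resources = [4, 4], total = 8
  t=10: active resources = [4], total = 4
  t=11: active resources = [4], total = 4
  t=12: active resources = [4], total = 4
Peak resource demand = 9

9


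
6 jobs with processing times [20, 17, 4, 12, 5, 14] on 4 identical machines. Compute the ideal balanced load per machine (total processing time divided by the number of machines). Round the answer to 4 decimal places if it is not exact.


Total processing time = 20 + 17 + 4 + 12 + 5 + 14 = 72
Number of machines = 4
Ideal balanced load = 72 / 4 = 18.0

18.0


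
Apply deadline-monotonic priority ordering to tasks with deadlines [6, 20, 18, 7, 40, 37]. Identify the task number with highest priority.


Sort tasks by relative deadline (ascending):
  Task 1: deadline = 6
  Task 4: deadline = 7
  Task 3: deadline = 18
  Task 2: deadline = 20
  Task 6: deadline = 37
  Task 5: deadline = 40
Priority order (highest first): [1, 4, 3, 2, 6, 5]
Highest priority task = 1

1


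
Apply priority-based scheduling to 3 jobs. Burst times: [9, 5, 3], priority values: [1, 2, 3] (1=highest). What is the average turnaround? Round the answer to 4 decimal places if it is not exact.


Sort by priority (ascending = highest first):
Order: [(1, 9), (2, 5), (3, 3)]
Completion times:
  Priority 1, burst=9, C=9
  Priority 2, burst=5, C=14
  Priority 3, burst=3, C=17
Average turnaround = 40/3 = 13.3333

13.3333


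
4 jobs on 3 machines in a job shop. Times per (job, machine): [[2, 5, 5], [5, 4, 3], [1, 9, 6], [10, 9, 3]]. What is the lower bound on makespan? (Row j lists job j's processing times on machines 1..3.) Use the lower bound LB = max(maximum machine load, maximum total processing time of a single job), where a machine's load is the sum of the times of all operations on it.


Machine loads:
  Machine 1: 2 + 5 + 1 + 10 = 18
  Machine 2: 5 + 4 + 9 + 9 = 27
  Machine 3: 5 + 3 + 6 + 3 = 17
Max machine load = 27
Job totals:
  Job 1: 12
  Job 2: 12
  Job 3: 16
  Job 4: 22
Max job total = 22
Lower bound = max(27, 22) = 27

27


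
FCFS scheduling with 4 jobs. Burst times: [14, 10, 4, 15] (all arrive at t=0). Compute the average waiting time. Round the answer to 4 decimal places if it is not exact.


FCFS order (as given): [14, 10, 4, 15]
Waiting times:
  Job 1: wait = 0
  Job 2: wait = 14
  Job 3: wait = 24
  Job 4: wait = 28
Sum of waiting times = 66
Average waiting time = 66/4 = 16.5

16.5


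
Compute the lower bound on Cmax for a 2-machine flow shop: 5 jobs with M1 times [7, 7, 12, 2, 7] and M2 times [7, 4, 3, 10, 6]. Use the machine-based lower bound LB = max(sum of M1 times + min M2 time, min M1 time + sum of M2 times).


LB1 = sum(M1 times) + min(M2 times) = 35 + 3 = 38
LB2 = min(M1 times) + sum(M2 times) = 2 + 30 = 32
Lower bound = max(LB1, LB2) = max(38, 32) = 38

38


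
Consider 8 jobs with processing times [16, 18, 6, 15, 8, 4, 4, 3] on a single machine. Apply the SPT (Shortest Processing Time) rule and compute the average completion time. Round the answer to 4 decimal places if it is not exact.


Sort jobs by processing time (SPT order): [3, 4, 4, 6, 8, 15, 16, 18]
Compute completion times sequentially:
  Job 1: processing = 3, completes at 3
  Job 2: processing = 4, completes at 7
  Job 3: processing = 4, completes at 11
  Job 4: processing = 6, completes at 17
  Job 5: processing = 8, completes at 25
  Job 6: processing = 15, completes at 40
  Job 7: processing = 16, completes at 56
  Job 8: processing = 18, completes at 74
Sum of completion times = 233
Average completion time = 233/8 = 29.125

29.125


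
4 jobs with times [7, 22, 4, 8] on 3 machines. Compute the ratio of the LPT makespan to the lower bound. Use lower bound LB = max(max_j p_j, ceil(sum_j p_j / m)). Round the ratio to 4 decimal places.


LPT order: [22, 8, 7, 4]
Machine loads after assignment: [22, 8, 11]
LPT makespan = 22
Lower bound = max(max_job, ceil(total/3)) = max(22, 14) = 22
Ratio = 22 / 22 = 1.0

1.0


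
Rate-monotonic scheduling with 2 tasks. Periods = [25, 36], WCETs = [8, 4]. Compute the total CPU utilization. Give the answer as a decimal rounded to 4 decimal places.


Compute individual utilizations (exact fractions):
  Task 1: C/T = 8/25 (approx. 0.32)
  Task 2: C/T = 4/36 = 1/9 (approx. 0.1111)
Total utilization U = 8/25 + 1/9 = 97/225
Rounded to 4 decimal places: U = 0.4311
RM (Liu & Layland) bound for 2 tasks = 0.828427; compare with U = 97/225 (approx. 0.431111)
U <= bound, so schedulable by RM sufficient condition.

0.4311


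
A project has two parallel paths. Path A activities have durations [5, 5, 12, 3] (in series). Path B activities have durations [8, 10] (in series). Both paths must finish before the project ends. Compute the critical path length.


Path A total = 5 + 5 + 12 + 3 = 25
Path B total = 8 + 10 = 18
Critical path = longest path = max(25, 18) = 25

25


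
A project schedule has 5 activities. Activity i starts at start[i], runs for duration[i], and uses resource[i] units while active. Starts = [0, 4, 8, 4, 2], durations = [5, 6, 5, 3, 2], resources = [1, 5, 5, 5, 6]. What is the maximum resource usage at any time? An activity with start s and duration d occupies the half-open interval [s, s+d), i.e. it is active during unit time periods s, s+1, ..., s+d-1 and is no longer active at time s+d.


Each activity i is active on [start_i, start_i + duration_i).
Compute total resource usage per time slot:
  t=0: active resources = [1], total = 1
  t=1: active resources = [1], total = 1
  t=2: active resources = [1, 6], total = 7
  t=3: active resources = [1, 6], total = 7
  t=4: active resources = [1, 5, 5], total = 11
  t=5: active resources = [5, 5], total = 10
  t=6: active resources = [5, 5], total = 10
  t=7: active resources = [5], total = 5
  t=8: active resources = [5, 5], total = 10
  t=9: active resources = [5, 5], total = 10
  t=10: active resources = [5], total = 5
  t=11: active resources = [5], total = 5
  t=12: active resources = [5], total = 5
Peak resource demand = 11

11


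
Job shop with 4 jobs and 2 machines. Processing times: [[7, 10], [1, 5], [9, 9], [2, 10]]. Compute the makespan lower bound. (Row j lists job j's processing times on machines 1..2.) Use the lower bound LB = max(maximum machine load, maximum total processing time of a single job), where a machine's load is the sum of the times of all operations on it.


Machine loads:
  Machine 1: 7 + 1 + 9 + 2 = 19
  Machine 2: 10 + 5 + 9 + 10 = 34
Max machine load = 34
Job totals:
  Job 1: 17
  Job 2: 6
  Job 3: 18
  Job 4: 12
Max job total = 18
Lower bound = max(34, 18) = 34

34


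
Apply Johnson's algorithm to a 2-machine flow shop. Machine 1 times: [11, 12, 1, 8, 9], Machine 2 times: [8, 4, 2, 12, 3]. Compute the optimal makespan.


Apply Johnson's rule:
  Group 1 (a <= b): [(3, 1, 2), (4, 8, 12)]
  Group 2 (a > b): [(1, 11, 8), (2, 12, 4), (5, 9, 3)]
Optimal job order: [3, 4, 1, 2, 5]
Schedule:
  Job 3: M1 done at 1, M2 done at 3
  Job 4: M1 done at 9, M2 done at 21
  Job 1: M1 done at 20, M2 done at 29
  Job 2: M1 done at 32, M2 done at 36
  Job 5: M1 done at 41, M2 done at 44
Makespan = 44

44
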